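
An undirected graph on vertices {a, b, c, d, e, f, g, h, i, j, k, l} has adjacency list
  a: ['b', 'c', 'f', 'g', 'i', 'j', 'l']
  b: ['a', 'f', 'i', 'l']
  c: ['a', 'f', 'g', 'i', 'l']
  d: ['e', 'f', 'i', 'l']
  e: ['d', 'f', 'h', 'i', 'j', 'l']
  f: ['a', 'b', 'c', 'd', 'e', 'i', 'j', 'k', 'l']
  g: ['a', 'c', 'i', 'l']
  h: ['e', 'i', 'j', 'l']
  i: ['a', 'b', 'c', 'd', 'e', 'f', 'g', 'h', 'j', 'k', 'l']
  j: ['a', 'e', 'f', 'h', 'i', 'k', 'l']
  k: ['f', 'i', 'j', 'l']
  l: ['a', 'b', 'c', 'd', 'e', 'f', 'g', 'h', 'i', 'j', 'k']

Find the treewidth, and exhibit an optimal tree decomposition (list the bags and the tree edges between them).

Each bag holds 5 vertices, so the decomposition has width 4, which upper-bounds the treewidth. Conversely, {a, c, g, i, l} is a clique of size 5, and the vertices of any clique must share a bag in every tree decomposition; so some bag has ≥ 5 vertices and tw(G) ≥ 4. Combining the bounds, tw(G) = 4.

Treewidth 4.
One optimal decomposition is:
Bags: B1 = {a, b, f, i, l}  B2 = {a, f, i, j, l}  B3 = {a, c, f, i, l}  B4 = {e, f, i, j, l}  B5 = {a, c, g, i, l}  B6 = {d, e, f, i, l}  B7 = {e, h, i, j, l}  B8 = {f, i, j, k, l}
Tree: B1–B2, B1–B3, B2–B4, B3–B5, B4–B6, B4–B7, B2–B8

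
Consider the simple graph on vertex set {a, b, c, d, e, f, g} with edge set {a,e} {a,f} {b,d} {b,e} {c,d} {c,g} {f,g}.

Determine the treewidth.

2

A width-2 tree decomposition is:
Bags: B1 = {b, d, e}  B2 = {a, d, e}  B3 = {a, d, f}  B4 = {d, f, g}  B5 = {c, d, g}
Tree: B1–B2, B2–B3, B3–B4, B4–B5
The largest bag has 3 vertices, giving width 2; this decomposition certifies tw(G) ≤ 2. Since d–b–e–a–f–g–c–d is a cycle in G, G is not acyclic. Forests are exactly the graphs of treewidth ≤ 1, so tw(G) ≥ 2. The upper and lower bounds meet at 2, so that is the treewidth.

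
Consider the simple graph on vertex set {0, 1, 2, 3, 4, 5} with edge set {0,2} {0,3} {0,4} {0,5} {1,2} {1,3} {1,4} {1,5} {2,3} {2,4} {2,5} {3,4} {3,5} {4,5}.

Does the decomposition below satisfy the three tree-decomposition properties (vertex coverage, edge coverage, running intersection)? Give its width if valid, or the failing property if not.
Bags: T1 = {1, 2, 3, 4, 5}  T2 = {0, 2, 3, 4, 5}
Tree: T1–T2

Vertex coverage: the bags together contain {0, 1, 2, 3, 4, 5}, the full vertex set. Edge coverage: each edge of G has both endpoints in at least one bag. Running intersection: for every vertex, the bags containing it form a connected subtree. All three properties hold, so this is a valid tree decomposition of width max|bag| − 1 = 4, and hence tw(G) ≤ 4.

Yes; width 4.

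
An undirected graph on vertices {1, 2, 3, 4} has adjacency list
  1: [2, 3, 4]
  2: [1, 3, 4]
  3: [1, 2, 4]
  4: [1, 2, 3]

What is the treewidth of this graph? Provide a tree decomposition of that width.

A single bag containing all 4 vertices is trivially a valid decomposition of width 3. On the other hand G contains the 4-clique {1, 2, 3, 4}. A clique must lie in a single bag of any decomposition, so no decomposition can have width below 3. Hence tw(G) = 3 exactly.

Treewidth 3.
Bags: B1 = {1, 2, 3, 4}
Tree: (single bag)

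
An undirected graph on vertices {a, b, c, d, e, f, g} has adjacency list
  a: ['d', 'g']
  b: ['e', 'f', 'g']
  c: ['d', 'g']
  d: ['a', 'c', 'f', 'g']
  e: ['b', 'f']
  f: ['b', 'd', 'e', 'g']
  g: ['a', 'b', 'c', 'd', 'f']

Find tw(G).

2

A width-2 tree decomposition is:
Bags: B1 = {d, f, g}  B2 = {b, f, g}  B3 = {a, d, g}  B4 = {b, e, f}  B5 = {c, d, g}
Tree: B1–B2, B1–B3, B2–B4, B3–B5
Each bag holds 3 vertices, so the decomposition has width 2, which upper-bounds the treewidth. Conversely, {d, f, g} is a clique of size 3, and the vertices of any clique must share a bag in every tree decomposition; so some bag has ≥ 3 vertices and tw(G) ≥ 2. Therefore the treewidth is 2.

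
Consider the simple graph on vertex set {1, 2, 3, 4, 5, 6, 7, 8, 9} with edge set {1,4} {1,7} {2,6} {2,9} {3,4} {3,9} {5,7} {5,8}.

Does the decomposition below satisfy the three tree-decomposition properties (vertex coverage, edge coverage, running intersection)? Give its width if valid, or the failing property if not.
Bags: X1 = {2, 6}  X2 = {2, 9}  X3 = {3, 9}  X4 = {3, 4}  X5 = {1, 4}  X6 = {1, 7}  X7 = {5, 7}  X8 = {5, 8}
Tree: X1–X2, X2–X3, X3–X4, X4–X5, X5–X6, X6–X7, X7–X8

Yes; width 1.

Every vertex of G appears in some bag (union = {1, 2, 3, 4, 5, 6, 7, 8, 9}); every edge is covered by a bag; and for each vertex v the set of bags containing v is connected in the bag tree. The decomposition is therefore valid. The largest bag has 2 vertices, so the width is 1.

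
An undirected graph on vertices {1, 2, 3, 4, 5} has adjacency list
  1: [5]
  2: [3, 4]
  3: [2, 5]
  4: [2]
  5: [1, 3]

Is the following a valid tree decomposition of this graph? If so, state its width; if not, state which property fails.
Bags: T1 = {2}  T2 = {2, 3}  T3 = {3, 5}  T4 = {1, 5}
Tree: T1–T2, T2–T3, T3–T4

No — vertex 4 appears in no bag.

A tree decomposition must satisfy three properties: every vertex lies in some bag; for every edge, both endpoints lie together in some bag; and for every vertex, the bags containing it form a connected subtree. Here vertex 4 appears in no bag, so the decomposition is invalid.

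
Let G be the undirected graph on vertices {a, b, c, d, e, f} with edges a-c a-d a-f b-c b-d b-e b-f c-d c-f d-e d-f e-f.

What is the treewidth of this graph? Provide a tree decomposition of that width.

The largest bag has 4 vertices, giving width 3; this decomposition certifies tw(G) ≤ 3. For the lower bound, the 4 vertices {b, d, e, f} are pairwise adjacent, and any tree decomposition puts a clique entirely inside one bag — forcing width ≥ 3. Combining the bounds, tw(G) = 3.

Treewidth 3.
One such decomposition:
Bags: B1 = {b, c, d, f}  B2 = {b, d, e, f}  B3 = {a, c, d, f}
Tree: B1–B2, B1–B3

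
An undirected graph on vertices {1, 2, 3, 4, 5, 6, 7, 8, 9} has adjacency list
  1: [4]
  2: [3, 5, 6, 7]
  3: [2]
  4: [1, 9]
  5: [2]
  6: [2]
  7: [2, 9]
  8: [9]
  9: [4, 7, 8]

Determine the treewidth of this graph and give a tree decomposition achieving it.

Treewidth 1.
One optimal decomposition is:
Bags: B1 = {7, 9}  B2 = {2, 7}  B3 = {2, 6}  B4 = {4, 9}  B5 = {1, 4}  B6 = {2, 5}  B7 = {8, 9}  B8 = {2, 3}
Tree: B1–B2, B2–B3, B1–B4, B4–B5, B2–B6, B4–B7, B6–B8

Each bag holds 2 vertices, so the decomposition has width 1, which upper-bounds the treewidth. Since G has at least one edge (e.g. 9–7), it is not an edgeless graph, so tw(G) ≥ 1. Combining the bounds, tw(G) = 1.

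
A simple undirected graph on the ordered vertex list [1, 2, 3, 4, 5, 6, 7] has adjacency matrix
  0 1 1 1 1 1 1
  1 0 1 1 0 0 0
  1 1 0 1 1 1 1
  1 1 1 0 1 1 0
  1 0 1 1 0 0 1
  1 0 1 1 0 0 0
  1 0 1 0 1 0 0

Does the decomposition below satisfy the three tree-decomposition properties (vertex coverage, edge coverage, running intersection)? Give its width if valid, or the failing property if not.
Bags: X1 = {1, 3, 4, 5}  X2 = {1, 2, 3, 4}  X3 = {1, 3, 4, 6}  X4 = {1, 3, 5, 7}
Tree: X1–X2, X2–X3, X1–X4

Yes; width 3.

Checking the three conditions: (i) the bags cover all of {1, 2, 3, 4, 5, 6, 7}; (ii) for each edge, some bag contains both endpoints; (iii) the bags containing any fixed vertex form a subtree. All hold, so the decomposition is valid with width 4 − 1 = 3.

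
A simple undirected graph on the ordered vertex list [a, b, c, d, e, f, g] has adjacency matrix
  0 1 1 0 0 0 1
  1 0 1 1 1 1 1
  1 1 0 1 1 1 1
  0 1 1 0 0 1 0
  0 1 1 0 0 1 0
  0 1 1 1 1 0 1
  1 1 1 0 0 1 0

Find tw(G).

3

A width-3 tree decomposition is:
Bags: B1 = {a, b, c, g}  B2 = {b, c, f, g}  B3 = {b, c, d, f}  B4 = {b, c, e, f}
Tree: B1–B2, B2–B3, B2–B4
Each bag holds 4 vertices, so the decomposition has width 3, which upper-bounds the treewidth. For the lower bound, the 4 vertices {a, b, c, g} are pairwise adjacent, and any tree decomposition puts a clique entirely inside one bag — forcing width ≥ 3. The upper and lower bounds meet at 3, so that is the treewidth.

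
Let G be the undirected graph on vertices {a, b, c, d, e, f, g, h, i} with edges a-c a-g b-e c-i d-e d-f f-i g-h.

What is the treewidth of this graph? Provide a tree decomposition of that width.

Every bag has size at most 2, so the width is 2 − 1 = 1 and tw(G) ≤ 1. Since G has at least one edge (e.g. h–g), it is not an edgeless graph, so tw(G) ≥ 1. Combining the bounds, tw(G) = 1.

Treewidth 1.
One such decomposition:
Bags: B1 = {g, h}  B2 = {a, g}  B3 = {a, c}  B4 = {c, i}  B5 = {f, i}  B6 = {d, f}  B7 = {d, e}  B8 = {b, e}
Tree: B1–B2, B2–B3, B3–B4, B4–B5, B5–B6, B6–B7, B7–B8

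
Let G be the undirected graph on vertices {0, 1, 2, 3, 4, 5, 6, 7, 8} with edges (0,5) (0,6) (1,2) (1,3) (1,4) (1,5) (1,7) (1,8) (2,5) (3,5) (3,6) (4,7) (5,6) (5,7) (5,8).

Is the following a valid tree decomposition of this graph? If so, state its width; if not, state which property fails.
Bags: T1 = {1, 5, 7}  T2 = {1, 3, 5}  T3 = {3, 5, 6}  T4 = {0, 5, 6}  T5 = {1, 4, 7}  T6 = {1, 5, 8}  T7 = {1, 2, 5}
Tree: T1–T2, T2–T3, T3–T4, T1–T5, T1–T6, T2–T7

Vertex coverage: the bags together contain {0, 1, 2, 3, 4, 5, 6, 7, 8}, the full vertex set. Edge coverage: each edge of G has both endpoints in at least one bag. Running intersection: for every vertex, the bags containing it form a connected subtree. All three properties hold, so this is a valid tree decomposition of width max|bag| − 1 = 2, and hence tw(G) ≤ 2.

Yes; width 2.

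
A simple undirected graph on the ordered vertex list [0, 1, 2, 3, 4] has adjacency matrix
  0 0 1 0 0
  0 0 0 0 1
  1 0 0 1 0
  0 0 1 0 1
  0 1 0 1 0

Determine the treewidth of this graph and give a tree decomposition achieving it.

Treewidth 1.
One such decomposition:
Bags: B1 = {1, 4}  B2 = {3, 4}  B3 = {2, 3}  B4 = {0, 2}
Tree: B1–B2, B2–B3, B3–B4

The largest bag has 2 vertices, giving width 1; this decomposition certifies tw(G) ≤ 1. Since G has at least one edge (e.g. 1–4), it is not an edgeless graph, so tw(G) ≥ 1. Hence tw(G) = 1 exactly.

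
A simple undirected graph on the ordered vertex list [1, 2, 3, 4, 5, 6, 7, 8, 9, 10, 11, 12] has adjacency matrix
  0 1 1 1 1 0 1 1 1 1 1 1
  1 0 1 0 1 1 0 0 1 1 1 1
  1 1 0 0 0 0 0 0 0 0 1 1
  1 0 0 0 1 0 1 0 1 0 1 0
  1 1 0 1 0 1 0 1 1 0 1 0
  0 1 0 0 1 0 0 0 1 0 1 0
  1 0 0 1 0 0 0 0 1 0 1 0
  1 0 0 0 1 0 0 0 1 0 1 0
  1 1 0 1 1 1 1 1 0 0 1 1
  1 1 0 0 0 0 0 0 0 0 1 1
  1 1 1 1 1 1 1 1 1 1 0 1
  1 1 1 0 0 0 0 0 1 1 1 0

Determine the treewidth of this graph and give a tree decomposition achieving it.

Treewidth 4.
One optimal decomposition is:
Bags: B1 = {1, 2, 5, 9, 11}  B2 = {1, 2, 9, 11, 12}  B3 = {2, 5, 6, 9, 11}  B4 = {1, 4, 5, 9, 11}  B5 = {1, 4, 7, 9, 11}  B6 = {1, 2, 10, 11, 12}  B7 = {1, 5, 8, 9, 11}  B8 = {1, 2, 3, 11, 12}
Tree: B1–B2, B1–B3, B1–B4, B4–B5, B2–B6, B1–B7, B6–B8

Each bag holds 5 vertices, so the decomposition has width 4, which upper-bounds the treewidth. On the other hand G contains the 5-clique {1, 2, 9, 11, 12}. A clique must lie in a single bag of any decomposition, so no decomposition can have width below 4. Combining the bounds, tw(G) = 4.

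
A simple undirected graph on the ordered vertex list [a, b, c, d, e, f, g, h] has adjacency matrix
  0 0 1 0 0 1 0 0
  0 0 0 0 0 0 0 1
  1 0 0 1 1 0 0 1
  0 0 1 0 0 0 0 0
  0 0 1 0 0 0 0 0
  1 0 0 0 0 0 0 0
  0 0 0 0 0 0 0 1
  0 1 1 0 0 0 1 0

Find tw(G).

A width-1 tree decomposition is:
Bags: B1 = {c, e}  B2 = {c, h}  B3 = {a, c}  B4 = {a, f}  B5 = {c, d}  B6 = {b, h}  B7 = {g, h}
Tree: B1–B2, B1–B3, B3–B4, B2–B5, B2–B6, B2–B7
Every bag has size at most 2, so the width is 2 − 1 = 1 and tw(G) ≤ 1. G has an edge, so its treewidth is at least 1. The upper and lower bounds meet at 1, so that is the treewidth.

1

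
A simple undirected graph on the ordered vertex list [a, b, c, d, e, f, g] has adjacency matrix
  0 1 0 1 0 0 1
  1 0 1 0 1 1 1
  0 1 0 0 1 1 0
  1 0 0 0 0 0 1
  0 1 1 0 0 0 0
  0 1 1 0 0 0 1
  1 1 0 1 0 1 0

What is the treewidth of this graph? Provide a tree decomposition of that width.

Every bag has size at most 3, so the width is 3 − 1 = 2 and tw(G) ≤ 2. For the lower bound, the 3 vertices {a, d, g} are pairwise adjacent, and any tree decomposition puts a clique entirely inside one bag — forcing width ≥ 2. Hence tw(G) = 2 exactly.

Treewidth 2.
One such decomposition:
Bags: B1 = {a, b, g}  B2 = {b, f, g}  B3 = {b, c, f}  B4 = {a, d, g}  B5 = {b, c, e}
Tree: B1–B2, B2–B3, B1–B4, B3–B5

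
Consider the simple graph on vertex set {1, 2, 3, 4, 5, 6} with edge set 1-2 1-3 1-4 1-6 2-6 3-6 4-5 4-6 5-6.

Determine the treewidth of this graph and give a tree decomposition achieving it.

Every bag has size at most 3, so the width is 3 − 1 = 2 and tw(G) ≤ 2. On the other hand G contains the 3-clique {1, 2, 6}. A clique must lie in a single bag of any decomposition, so no decomposition can have width below 2. Therefore the treewidth is 2.

Treewidth 2.
One such decomposition:
Bags: B1 = {1, 3, 6}  B2 = {1, 4, 6}  B3 = {1, 2, 6}  B4 = {4, 5, 6}
Tree: B1–B2, B2–B3, B2–B4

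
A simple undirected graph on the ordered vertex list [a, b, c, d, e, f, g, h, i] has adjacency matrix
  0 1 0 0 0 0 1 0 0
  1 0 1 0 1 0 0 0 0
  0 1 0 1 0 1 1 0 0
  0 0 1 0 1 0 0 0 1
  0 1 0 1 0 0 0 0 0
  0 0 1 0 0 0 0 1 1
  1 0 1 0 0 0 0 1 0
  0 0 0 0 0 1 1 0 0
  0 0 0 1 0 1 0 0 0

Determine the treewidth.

3

A width-3 tree decomposition is:
Bags: B1 = {d, e, f, i}  B2 = {c, d, e, f}  B3 = {b, c, e, f}  B4 = {b, c, f, h}  B5 = {b, c, g, h}  B6 = {a, b, g, h}
Tree: B1–B2, B2–B3, B3–B4, B4–B5, B5–B6
Each bag holds 4 vertices, so the decomposition has width 3, which upper-bounds the treewidth. For the lower bound: the 4 vertex sets {d,e,i}, {f}, {c}, {a,b,g,h} are disjoint, each induces a connected subgraph, and every pair is joined by at least one edge of G. Contracting each set to a single vertex therefore yields K_{4} as a minor, and since treewidth is minor-monotone, tw(G) ≥ tw(K_{4}) = 3. Therefore the treewidth is 3.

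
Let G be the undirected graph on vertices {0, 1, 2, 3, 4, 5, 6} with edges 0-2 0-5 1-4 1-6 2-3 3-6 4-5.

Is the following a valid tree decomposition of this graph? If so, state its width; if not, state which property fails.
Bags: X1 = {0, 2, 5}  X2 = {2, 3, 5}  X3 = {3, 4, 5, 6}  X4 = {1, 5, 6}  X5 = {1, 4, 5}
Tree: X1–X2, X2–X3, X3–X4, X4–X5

A tree decomposition must satisfy three properties: every vertex lies in some bag; for every edge, both endpoints lie together in some bag; and for every vertex, the bags containing it form a connected subtree. Here bags containing vertex 4 are not connected in the tree, so the decomposition is invalid.

No — bags containing vertex 4 are not connected in the tree.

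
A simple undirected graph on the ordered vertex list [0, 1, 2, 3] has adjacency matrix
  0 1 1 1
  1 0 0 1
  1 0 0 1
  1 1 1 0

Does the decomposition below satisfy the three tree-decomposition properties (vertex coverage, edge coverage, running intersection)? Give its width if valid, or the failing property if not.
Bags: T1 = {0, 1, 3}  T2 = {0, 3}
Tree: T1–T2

No — vertex 2 appears in no bag.

A tree decomposition must satisfy three properties: every vertex lies in some bag; for every edge, both endpoints lie together in some bag; and for every vertex, the bags containing it form a connected subtree. Here vertex 2 appears in no bag, so the decomposition is invalid.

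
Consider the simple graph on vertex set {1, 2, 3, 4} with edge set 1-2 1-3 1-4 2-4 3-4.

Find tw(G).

2

A width-2 tree decomposition is:
Bags: B1 = {1, 2, 4}  B2 = {1, 3, 4}
Tree: B1–B2
Every bag has size at most 3, so the width is 3 − 1 = 2 and tw(G) ≤ 2. Conversely, {1, 2, 4} is a clique of size 3, and the vertices of any clique must share a bag in every tree decomposition; so some bag has ≥ 3 vertices and tw(G) ≥ 2. Combining the bounds, tw(G) = 2.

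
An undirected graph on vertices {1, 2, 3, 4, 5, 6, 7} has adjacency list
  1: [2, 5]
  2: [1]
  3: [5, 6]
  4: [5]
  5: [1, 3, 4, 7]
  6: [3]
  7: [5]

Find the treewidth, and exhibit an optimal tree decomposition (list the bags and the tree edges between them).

Treewidth 1.
One such decomposition:
Bags: B1 = {1, 5}  B2 = {1, 2}  B3 = {3, 5}  B4 = {5, 7}  B5 = {4, 5}  B6 = {3, 6}
Tree: B1–B2, B1–B3, B3–B4, B4–B5, B3–B6

Each bag holds 2 vertices, so the decomposition has width 1, which upper-bounds the treewidth. G has an edge, so its treewidth is at least 1. Hence tw(G) = 1 exactly.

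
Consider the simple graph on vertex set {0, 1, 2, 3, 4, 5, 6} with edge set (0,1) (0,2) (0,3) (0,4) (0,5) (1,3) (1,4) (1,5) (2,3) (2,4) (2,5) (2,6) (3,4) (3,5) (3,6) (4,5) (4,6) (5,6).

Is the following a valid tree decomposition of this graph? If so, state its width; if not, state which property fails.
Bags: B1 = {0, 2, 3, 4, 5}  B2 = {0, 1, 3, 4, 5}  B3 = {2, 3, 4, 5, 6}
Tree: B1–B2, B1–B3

Vertex coverage: the bags together contain {0, 1, 2, 3, 4, 5, 6}, the full vertex set. Edge coverage: each edge of G has both endpoints in at least one bag. Running intersection: for every vertex, the bags containing it form a connected subtree. All three properties hold, so this is a valid tree decomposition of width max|bag| − 1 = 4, and hence tw(G) ≤ 4.

Yes; width 4.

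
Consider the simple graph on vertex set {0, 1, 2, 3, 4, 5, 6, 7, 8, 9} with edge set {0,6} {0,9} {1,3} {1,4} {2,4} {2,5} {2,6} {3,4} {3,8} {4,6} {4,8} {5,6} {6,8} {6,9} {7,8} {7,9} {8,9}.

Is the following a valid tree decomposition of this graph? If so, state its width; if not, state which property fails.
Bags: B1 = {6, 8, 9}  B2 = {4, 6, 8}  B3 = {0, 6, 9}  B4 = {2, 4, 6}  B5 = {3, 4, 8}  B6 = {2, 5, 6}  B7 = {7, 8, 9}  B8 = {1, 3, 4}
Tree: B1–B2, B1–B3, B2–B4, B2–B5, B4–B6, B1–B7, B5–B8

Yes; width 2.

Vertex coverage: the bags together contain {0, 1, 2, 3, 4, 5, 6, 7, 8, 9}, the full vertex set. Edge coverage: each edge of G has both endpoints in at least one bag. Running intersection: for every vertex, the bags containing it form a connected subtree. All three properties hold, so this is a valid tree decomposition of width max|bag| − 1 = 2, and hence tw(G) ≤ 2.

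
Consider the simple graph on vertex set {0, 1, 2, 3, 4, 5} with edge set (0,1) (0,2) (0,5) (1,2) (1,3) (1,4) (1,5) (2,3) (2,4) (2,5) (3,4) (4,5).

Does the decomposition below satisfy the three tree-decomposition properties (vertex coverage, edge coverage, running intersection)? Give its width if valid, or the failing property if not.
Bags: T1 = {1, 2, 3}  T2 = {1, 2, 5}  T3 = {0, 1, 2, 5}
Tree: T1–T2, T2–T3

No — vertex 4 appears in no bag.

A tree decomposition must satisfy three properties: every vertex lies in some bag; for every edge, both endpoints lie together in some bag; and for every vertex, the bags containing it form a connected subtree. Here vertex 4 appears in no bag, so the decomposition is invalid.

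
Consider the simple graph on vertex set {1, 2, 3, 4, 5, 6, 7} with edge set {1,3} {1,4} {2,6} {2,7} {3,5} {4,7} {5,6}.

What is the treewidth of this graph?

A width-2 tree decomposition is:
Bags: B1 = {2, 5, 6}  B2 = {2, 3, 5}  B3 = {1, 2, 3}  B4 = {1, 2, 4}  B5 = {2, 4, 7}
Tree: B1–B2, B2–B3, B3–B4, B4–B5
Each bag holds 3 vertices, so the decomposition has width 2, which upper-bounds the treewidth. The edges 2–6–5–3–1–4–7–2 form a cycle, so G is not a tree and its treewidth is at least 2. The upper and lower bounds meet at 2, so that is the treewidth.

2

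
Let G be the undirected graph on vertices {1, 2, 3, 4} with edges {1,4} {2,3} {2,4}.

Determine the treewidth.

1

A width-1 tree decomposition is:
Bags: B1 = {1, 4}  B2 = {2, 4}  B3 = {2, 3}
Tree: B1–B2, B2–B3
Each bag holds 2 vertices, so the decomposition has width 1, which upper-bounds the treewidth. G has an edge, so its treewidth is at least 1. The upper and lower bounds meet at 1, so that is the treewidth.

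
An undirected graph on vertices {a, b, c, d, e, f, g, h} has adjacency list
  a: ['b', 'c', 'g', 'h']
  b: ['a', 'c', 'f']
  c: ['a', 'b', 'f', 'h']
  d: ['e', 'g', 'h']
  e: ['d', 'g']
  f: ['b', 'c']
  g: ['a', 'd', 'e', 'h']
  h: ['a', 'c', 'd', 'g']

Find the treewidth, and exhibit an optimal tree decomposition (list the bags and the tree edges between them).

Treewidth 2.
One such decomposition:
Bags: B1 = {a, c, h}  B2 = {a, g, h}  B3 = {d, g, h}  B4 = {a, b, c}  B5 = {b, c, f}  B6 = {d, e, g}
Tree: B1–B2, B2–B3, B1–B4, B4–B5, B3–B6

The largest bag has 3 vertices, giving width 2; this decomposition certifies tw(G) ≤ 2. For the lower bound, the 3 vertices {d, e, g} are pairwise adjacent, and any tree decomposition puts a clique entirely inside one bag — forcing width ≥ 2. The upper and lower bounds meet at 2, so that is the treewidth.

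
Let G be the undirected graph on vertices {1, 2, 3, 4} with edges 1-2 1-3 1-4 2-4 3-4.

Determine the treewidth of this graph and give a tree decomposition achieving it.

Treewidth 2.
One optimal decomposition is:
Bags: B1 = {1, 3, 4}  B2 = {1, 2, 4}
Tree: B1–B2

The largest bag has 3 vertices, giving width 2; this decomposition certifies tw(G) ≤ 2. Conversely, {1, 2, 4} is a clique of size 3, and the vertices of any clique must share a bag in every tree decomposition; so some bag has ≥ 3 vertices and tw(G) ≥ 2. Hence tw(G) = 2 exactly.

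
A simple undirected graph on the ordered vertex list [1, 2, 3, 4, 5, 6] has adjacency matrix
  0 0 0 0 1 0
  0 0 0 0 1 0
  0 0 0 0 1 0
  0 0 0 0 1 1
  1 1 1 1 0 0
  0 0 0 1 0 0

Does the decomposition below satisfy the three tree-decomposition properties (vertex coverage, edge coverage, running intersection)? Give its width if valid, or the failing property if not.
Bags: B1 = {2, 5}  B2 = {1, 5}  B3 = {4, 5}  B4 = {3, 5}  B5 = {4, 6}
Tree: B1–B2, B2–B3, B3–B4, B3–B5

Yes; width 1.

Every vertex of G appears in some bag (union = {1, 2, 3, 4, 5, 6}); every edge is covered by a bag; and for each vertex v the set of bags containing v is connected in the bag tree. The decomposition is therefore valid. The largest bag has 2 vertices, so the width is 1.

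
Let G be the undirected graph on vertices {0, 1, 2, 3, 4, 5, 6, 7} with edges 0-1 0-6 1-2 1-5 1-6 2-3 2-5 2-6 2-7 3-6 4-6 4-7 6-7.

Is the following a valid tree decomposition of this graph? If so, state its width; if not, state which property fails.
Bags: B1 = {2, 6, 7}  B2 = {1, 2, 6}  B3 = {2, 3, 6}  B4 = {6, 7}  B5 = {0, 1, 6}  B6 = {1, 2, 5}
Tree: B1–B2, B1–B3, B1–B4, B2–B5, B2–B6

No — vertex 4 appears in no bag.

A tree decomposition must satisfy three properties: every vertex lies in some bag; for every edge, both endpoints lie together in some bag; and for every vertex, the bags containing it form a connected subtree. Here vertex 4 appears in no bag, so the decomposition is invalid.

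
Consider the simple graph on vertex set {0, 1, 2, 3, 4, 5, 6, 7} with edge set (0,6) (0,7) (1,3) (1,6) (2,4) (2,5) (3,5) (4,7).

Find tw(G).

2

A width-2 tree decomposition is:
Bags: B1 = {0, 6, 7}  B2 = {1, 6, 7}  B3 = {1, 3, 7}  B4 = {3, 5, 7}  B5 = {2, 5, 7}  B6 = {2, 4, 7}
Tree: B1–B2, B2–B3, B3–B4, B4–B5, B5–B6
The largest bag has 3 vertices, giving width 2; this decomposition certifies tw(G) ≤ 2. Since 7–0–6–1–3–5–2–4–7 is a cycle in G, G is not acyclic. Forests are exactly the graphs of treewidth ≤ 1, so tw(G) ≥ 2. The upper and lower bounds meet at 2, so that is the treewidth.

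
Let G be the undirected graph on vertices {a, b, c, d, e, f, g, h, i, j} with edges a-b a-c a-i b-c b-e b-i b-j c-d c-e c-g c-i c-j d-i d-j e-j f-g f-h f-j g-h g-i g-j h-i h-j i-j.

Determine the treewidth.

3

A width-3 tree decomposition is:
Bags: B1 = {c, g, i, j}  B2 = {b, c, i, j}  B3 = {a, b, c, i}  B4 = {g, h, i, j}  B5 = {b, c, e, j}  B6 = {c, d, i, j}  B7 = {f, g, h, j}
Tree: B1–B2, B2–B3, B1–B4, B2–B5, B2–B6, B4–B7
Each bag holds 4 vertices, so the decomposition has width 3, which upper-bounds the treewidth. Conversely, {b, c, e, j} is a clique of size 4, and the vertices of any clique must share a bag in every tree decomposition; so some bag has ≥ 4 vertices and tw(G) ≥ 3. The upper and lower bounds meet at 3, so that is the treewidth.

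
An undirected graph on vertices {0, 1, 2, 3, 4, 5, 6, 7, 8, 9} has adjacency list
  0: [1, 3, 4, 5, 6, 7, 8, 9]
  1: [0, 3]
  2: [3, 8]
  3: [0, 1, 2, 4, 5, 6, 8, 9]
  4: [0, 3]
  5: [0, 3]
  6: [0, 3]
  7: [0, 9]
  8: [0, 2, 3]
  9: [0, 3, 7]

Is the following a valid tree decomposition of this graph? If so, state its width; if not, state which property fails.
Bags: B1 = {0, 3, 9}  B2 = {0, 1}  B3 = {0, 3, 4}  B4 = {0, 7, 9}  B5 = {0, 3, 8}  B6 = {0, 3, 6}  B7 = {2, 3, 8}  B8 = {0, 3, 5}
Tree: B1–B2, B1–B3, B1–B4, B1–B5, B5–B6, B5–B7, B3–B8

A tree decomposition must satisfy three properties: every vertex lies in some bag; for every edge, both endpoints lie together in some bag; and for every vertex, the bags containing it form a connected subtree. Here edge (3,1) lies in no bag, so the decomposition is invalid.

No — edge (3,1) lies in no bag.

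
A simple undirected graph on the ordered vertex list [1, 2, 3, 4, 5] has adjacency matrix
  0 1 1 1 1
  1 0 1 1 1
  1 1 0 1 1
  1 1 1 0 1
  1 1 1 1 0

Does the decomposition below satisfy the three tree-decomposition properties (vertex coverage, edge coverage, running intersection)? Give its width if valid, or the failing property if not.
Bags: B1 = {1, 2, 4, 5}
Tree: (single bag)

No — vertex 3 appears in no bag.

A tree decomposition must satisfy three properties: every vertex lies in some bag; for every edge, both endpoints lie together in some bag; and for every vertex, the bags containing it form a connected subtree. Here vertex 3 appears in no bag, so the decomposition is invalid.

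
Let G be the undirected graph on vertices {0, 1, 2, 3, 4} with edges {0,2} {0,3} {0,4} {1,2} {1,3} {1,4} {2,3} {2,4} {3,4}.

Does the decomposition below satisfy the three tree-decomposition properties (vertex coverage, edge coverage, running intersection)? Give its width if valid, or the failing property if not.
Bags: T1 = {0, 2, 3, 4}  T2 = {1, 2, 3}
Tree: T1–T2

No — edge (4,1) lies in no bag.

A tree decomposition must satisfy three properties: every vertex lies in some bag; for every edge, both endpoints lie together in some bag; and for every vertex, the bags containing it form a connected subtree. Here edge (4,1) lies in no bag, so the decomposition is invalid.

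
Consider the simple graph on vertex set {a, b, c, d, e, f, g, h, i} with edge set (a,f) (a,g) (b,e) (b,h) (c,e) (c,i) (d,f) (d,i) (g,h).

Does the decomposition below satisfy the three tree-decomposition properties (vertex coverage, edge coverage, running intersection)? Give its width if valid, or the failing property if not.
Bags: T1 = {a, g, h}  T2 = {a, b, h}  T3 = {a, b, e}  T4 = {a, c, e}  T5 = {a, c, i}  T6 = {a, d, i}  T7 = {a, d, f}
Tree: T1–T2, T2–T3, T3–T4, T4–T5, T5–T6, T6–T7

Vertex coverage: the bags together contain {a, b, c, d, e, f, g, h, i}, the full vertex set. Edge coverage: each edge of G has both endpoints in at least one bag. Running intersection: for every vertex, the bags containing it form a connected subtree. All three properties hold, so this is a valid tree decomposition of width max|bag| − 1 = 2, and hence tw(G) ≤ 2.

Yes; width 2.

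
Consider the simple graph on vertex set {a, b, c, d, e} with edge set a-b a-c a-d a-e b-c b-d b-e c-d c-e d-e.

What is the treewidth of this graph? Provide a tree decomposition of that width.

Treewidth 4.
Bags: B1 = {a, b, c, d, e}
Tree: (single bag)

A single bag containing all 5 vertices is trivially a valid decomposition of width 4. On the other hand G contains the 5-clique {a, b, c, d, e}. A clique must lie in a single bag of any decomposition, so no decomposition can have width below 4. Hence tw(G) = 4 exactly.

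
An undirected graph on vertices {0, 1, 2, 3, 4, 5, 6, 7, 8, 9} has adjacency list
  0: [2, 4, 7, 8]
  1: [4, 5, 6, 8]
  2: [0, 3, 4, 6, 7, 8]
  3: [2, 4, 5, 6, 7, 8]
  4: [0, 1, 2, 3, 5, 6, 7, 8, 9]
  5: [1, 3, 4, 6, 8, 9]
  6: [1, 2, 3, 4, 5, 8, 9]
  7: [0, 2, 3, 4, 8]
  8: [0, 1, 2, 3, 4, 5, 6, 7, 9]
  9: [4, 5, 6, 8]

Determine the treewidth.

A width-4 tree decomposition is:
Bags: B1 = {2, 3, 4, 6, 8}  B2 = {3, 4, 5, 6, 8}  B3 = {4, 5, 6, 8, 9}  B4 = {2, 3, 4, 7, 8}  B5 = {1, 4, 5, 6, 8}  B6 = {0, 2, 4, 7, 8}
Tree: B1–B2, B2–B3, B1–B4, B3–B5, B4–B6
The largest bag has 5 vertices, giving width 4; this decomposition certifies tw(G) ≤ 4. For the lower bound, the 5 vertices {0, 2, 4, 7, 8} are pairwise adjacent, and any tree decomposition puts a clique entirely inside one bag — forcing width ≥ 4. The upper and lower bounds meet at 4, so that is the treewidth.

4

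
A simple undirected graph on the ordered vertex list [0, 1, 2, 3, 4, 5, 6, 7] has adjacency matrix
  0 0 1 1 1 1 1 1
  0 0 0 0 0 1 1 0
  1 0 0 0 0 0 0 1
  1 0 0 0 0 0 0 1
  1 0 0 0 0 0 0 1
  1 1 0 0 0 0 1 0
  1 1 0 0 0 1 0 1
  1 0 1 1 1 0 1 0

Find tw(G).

A width-2 tree decomposition is:
Bags: B1 = {0, 6, 7}  B2 = {0, 3, 7}  B3 = {0, 5, 6}  B4 = {0, 2, 7}  B5 = {0, 4, 7}  B6 = {1, 5, 6}
Tree: B1–B2, B1–B3, B2–B4, B2–B5, B3–B6
The largest bag has 3 vertices, giving width 2; this decomposition certifies tw(G) ≤ 2. Conversely, {0, 5, 6} is a clique of size 3, and the vertices of any clique must share a bag in every tree decomposition; so some bag has ≥ 3 vertices and tw(G) ≥ 2. Combining the bounds, tw(G) = 2.

2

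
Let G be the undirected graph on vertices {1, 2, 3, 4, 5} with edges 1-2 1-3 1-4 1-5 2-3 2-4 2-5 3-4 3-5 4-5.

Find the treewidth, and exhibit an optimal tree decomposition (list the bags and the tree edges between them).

A single bag containing all 5 vertices is trivially a valid decomposition of width 4. Conversely, {1, 2, 3, 4, 5} is a clique of size 5, and the vertices of any clique must share a bag in every tree decomposition; so some bag has ≥ 5 vertices and tw(G) ≥ 4. Combining the bounds, tw(G) = 4.

Treewidth 4.
One optimal decomposition is:
Bags: B1 = {1, 2, 3, 4, 5}
Tree: (single bag)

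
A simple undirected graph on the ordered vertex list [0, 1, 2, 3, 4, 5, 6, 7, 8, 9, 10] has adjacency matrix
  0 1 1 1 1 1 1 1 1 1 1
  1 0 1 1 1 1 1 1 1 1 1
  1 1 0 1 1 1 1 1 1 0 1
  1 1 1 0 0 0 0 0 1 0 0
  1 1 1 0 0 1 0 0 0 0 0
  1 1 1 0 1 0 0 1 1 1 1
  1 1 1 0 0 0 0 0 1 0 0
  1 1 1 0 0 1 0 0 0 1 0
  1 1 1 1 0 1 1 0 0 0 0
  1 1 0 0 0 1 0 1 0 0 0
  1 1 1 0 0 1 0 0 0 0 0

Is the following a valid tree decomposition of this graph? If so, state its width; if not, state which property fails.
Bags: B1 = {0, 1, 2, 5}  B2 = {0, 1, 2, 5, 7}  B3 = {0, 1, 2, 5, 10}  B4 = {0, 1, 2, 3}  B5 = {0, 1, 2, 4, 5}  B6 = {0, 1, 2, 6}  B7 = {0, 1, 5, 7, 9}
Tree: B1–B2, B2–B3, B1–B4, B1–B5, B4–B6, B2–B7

No — vertex 8 appears in no bag.

A tree decomposition must satisfy three properties: every vertex lies in some bag; for every edge, both endpoints lie together in some bag; and for every vertex, the bags containing it form a connected subtree. Here vertex 8 appears in no bag, so the decomposition is invalid.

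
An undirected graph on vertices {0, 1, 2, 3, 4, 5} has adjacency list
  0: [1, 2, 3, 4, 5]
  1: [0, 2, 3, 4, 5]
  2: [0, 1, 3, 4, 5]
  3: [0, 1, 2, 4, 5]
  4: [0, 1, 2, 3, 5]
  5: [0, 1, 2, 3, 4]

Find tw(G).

5

A width-5 tree decomposition is:
Bags: B1 = {0, 1, 2, 3, 4, 5}
Tree: (single bag)
With just one bag of size 6, the width is 6 − 1 = 5, so tw(G) ≤ 5. For the lower bound, the 6 vertices {0, 1, 2, 3, 4, 5} are pairwise adjacent, and any tree decomposition puts a clique entirely inside one bag — forcing width ≥ 5. The upper and lower bounds meet at 5, so that is the treewidth.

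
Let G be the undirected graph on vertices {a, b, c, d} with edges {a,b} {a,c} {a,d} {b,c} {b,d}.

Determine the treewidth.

A width-2 tree decomposition is:
Bags: B1 = {a, b, c}  B2 = {a, b, d}
Tree: B1–B2
The largest bag has 3 vertices, giving width 2; this decomposition certifies tw(G) ≤ 2. On the other hand G contains the 3-clique {a, b, d}. A clique must lie in a single bag of any decomposition, so no decomposition can have width below 2. The upper and lower bounds meet at 2, so that is the treewidth.

2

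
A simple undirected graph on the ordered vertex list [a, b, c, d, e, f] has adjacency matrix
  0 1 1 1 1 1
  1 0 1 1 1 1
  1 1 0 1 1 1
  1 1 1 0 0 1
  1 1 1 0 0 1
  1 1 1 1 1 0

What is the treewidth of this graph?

A width-4 tree decomposition is:
Bags: B1 = {a, b, c, e, f}  B2 = {a, b, c, d, f}
Tree: B1–B2
Every bag has size at most 5, so the width is 5 − 1 = 4 and tw(G) ≤ 4. On the other hand G contains the 5-clique {a, b, c, d, f}. A clique must lie in a single bag of any decomposition, so no decomposition can have width below 4. The upper and lower bounds meet at 4, so that is the treewidth.

4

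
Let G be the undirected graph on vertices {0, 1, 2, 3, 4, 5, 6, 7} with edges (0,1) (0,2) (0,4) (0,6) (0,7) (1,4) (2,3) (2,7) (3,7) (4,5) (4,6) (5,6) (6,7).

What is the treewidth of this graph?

2

A width-2 tree decomposition is:
Bags: B1 = {0, 4, 6}  B2 = {0, 6, 7}  B3 = {0, 2, 7}  B4 = {4, 5, 6}  B5 = {2, 3, 7}  B6 = {0, 1, 4}
Tree: B1–B2, B2–B3, B1–B4, B3–B5, B1–B6
Each bag holds 3 vertices, so the decomposition has width 2, which upper-bounds the treewidth. Conversely, {0, 2, 7} is a clique of size 3, and the vertices of any clique must share a bag in every tree decomposition; so some bag has ≥ 3 vertices and tw(G) ≥ 2. Therefore the treewidth is 2.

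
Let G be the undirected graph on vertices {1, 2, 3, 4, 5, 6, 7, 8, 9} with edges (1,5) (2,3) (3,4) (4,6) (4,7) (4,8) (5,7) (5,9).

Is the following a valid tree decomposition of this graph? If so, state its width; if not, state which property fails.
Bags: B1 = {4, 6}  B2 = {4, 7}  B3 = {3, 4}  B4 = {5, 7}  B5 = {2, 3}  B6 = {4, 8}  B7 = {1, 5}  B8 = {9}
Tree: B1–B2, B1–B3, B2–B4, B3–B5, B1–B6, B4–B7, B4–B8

A tree decomposition must satisfy three properties: every vertex lies in some bag; for every edge, both endpoints lie together in some bag; and for every vertex, the bags containing it form a connected subtree. Here edge (5,9) lies in no bag, so the decomposition is invalid.

No — edge (5,9) lies in no bag.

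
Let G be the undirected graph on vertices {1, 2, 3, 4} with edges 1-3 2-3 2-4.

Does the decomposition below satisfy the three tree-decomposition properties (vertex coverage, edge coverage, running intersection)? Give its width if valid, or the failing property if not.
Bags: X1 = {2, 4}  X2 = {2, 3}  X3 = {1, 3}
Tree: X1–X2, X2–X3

Yes; width 1.

Vertex coverage: the bags together contain {1, 2, 3, 4}, the full vertex set. Edge coverage: each edge of G has both endpoints in at least one bag. Running intersection: for every vertex, the bags containing it form a connected subtree. All three properties hold, so this is a valid tree decomposition of width max|bag| − 1 = 1, and hence tw(G) ≤ 1.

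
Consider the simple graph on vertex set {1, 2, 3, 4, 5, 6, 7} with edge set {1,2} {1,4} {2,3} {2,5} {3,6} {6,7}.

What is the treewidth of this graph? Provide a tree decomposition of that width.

Every bag has size at most 2, so the width is 2 − 1 = 1 and tw(G) ≤ 1. G has an edge, so its treewidth is at least 1. The upper and lower bounds meet at 1, so that is the treewidth.

Treewidth 1.
One such decomposition:
Bags: B1 = {2, 3}  B2 = {2, 5}  B3 = {3, 6}  B4 = {1, 2}  B5 = {1, 4}  B6 = {6, 7}
Tree: B1–B2, B1–B3, B2–B4, B4–B5, B3–B6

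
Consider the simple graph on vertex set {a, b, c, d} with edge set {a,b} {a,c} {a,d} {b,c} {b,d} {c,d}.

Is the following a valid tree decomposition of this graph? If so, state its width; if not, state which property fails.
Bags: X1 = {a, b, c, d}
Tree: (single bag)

Yes; width 3.

Checking the three conditions: (i) the bags cover all of {a, b, c, d}; (ii) for each edge, some bag contains both endpoints; (iii) the bags containing any fixed vertex form a subtree. All hold, so the decomposition is valid with width 4 − 1 = 3.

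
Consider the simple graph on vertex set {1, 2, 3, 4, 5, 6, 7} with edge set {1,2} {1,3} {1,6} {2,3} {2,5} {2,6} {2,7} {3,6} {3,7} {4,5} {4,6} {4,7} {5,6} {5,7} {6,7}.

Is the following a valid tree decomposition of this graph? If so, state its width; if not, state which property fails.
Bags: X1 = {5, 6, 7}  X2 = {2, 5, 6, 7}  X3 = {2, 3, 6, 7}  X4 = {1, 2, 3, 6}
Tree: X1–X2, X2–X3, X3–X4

A tree decomposition must satisfy three properties: every vertex lies in some bag; for every edge, both endpoints lie together in some bag; and for every vertex, the bags containing it form a connected subtree. Here vertex 4 appears in no bag, so the decomposition is invalid.

No — vertex 4 appears in no bag.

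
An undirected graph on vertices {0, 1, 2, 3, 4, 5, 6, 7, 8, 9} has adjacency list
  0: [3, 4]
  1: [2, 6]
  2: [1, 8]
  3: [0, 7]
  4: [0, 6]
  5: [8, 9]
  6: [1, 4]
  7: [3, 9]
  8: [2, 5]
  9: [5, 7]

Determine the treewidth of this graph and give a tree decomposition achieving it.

Each bag holds 3 vertices, so the decomposition has width 2, which upper-bounds the treewidth. For the lower bound, G contains the cycle 4–0–3–7–9–5–8–2–1–6–4, so G is not a forest; only forests have treewidth ≤ 1, hence tw(G) ≥ 2. Therefore the treewidth is 2.

Treewidth 2.
One such decomposition:
Bags: B1 = {0, 3, 4}  B2 = {3, 4, 7}  B3 = {4, 7, 9}  B4 = {4, 5, 9}  B5 = {4, 5, 8}  B6 = {2, 4, 8}  B7 = {1, 2, 4}  B8 = {1, 4, 6}
Tree: B1–B2, B2–B3, B3–B4, B4–B5, B5–B6, B6–B7, B7–B8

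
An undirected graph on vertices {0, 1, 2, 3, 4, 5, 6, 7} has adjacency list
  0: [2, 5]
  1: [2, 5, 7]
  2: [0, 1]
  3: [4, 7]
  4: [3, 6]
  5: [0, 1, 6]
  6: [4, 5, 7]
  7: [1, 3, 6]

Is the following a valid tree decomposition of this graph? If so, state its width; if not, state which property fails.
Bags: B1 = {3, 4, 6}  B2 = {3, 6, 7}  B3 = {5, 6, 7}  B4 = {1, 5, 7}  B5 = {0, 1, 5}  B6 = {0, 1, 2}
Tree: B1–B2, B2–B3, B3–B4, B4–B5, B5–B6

Yes; width 2.

Vertex coverage: the bags together contain {0, 1, 2, 3, 4, 5, 6, 7}, the full vertex set. Edge coverage: each edge of G has both endpoints in at least one bag. Running intersection: for every vertex, the bags containing it form a connected subtree. All three properties hold, so this is a valid tree decomposition of width max|bag| − 1 = 2, and hence tw(G) ≤ 2.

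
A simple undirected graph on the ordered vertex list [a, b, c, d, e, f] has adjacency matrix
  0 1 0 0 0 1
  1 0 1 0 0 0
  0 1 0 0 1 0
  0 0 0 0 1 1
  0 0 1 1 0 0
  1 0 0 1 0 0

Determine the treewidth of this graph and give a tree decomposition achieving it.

Treewidth 2.
Bags: B1 = {a, b, c}  B2 = {a, c, e}  B3 = {a, d, e}  B4 = {a, d, f}
Tree: B1–B2, B2–B3, B3–B4

Every bag has size at most 3, so the width is 3 − 1 = 2 and tw(G) ≤ 2. The edges a–b–c–e–d–f–a form a cycle, so G is not a tree and its treewidth is at least 2. Hence tw(G) = 2 exactly.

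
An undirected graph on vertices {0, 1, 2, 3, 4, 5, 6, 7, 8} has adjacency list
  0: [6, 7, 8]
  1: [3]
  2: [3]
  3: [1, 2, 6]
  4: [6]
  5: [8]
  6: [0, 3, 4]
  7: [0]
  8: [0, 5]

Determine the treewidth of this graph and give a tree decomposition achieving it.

Treewidth 1.
One such decomposition:
Bags: B1 = {3, 6}  B2 = {0, 6}  B3 = {2, 3}  B4 = {0, 7}  B5 = {0, 8}  B6 = {1, 3}  B7 = {5, 8}  B8 = {4, 6}
Tree: B1–B2, B1–B3, B2–B4, B4–B5, B3–B6, B5–B7, B1–B8

Every bag has size at most 2, so the width is 2 − 1 = 1 and tw(G) ≤ 1. Since G has at least one edge (e.g. 6–3), it is not an edgeless graph, so tw(G) ≥ 1. The upper and lower bounds meet at 1, so that is the treewidth.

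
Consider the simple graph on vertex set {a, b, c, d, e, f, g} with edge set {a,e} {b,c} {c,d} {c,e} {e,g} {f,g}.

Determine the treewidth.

A width-1 tree decomposition is:
Bags: B1 = {b, c}  B2 = {c, e}  B3 = {a, e}  B4 = {e, g}  B5 = {f, g}  B6 = {c, d}
Tree: B1–B2, B2–B3, B2–B4, B4–B5, B1–B6
The largest bag has 2 vertices, giving width 1; this decomposition certifies tw(G) ≤ 1. G has an edge, so its treewidth is at least 1. Hence tw(G) = 1 exactly.

1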